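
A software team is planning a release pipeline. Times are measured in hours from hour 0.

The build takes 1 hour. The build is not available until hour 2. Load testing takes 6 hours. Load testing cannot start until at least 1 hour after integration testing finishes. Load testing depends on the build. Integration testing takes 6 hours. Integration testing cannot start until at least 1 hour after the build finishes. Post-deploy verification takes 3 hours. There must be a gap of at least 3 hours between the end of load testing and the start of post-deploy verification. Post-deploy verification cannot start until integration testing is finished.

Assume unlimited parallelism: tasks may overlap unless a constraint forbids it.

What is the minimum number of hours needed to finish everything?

23

The build cannot begin until its own release at hour 2. It runs from hour 2 to 2 + 1 = hour 3.
Integration testing cannot begin until the build (finishes hour 3, plus 1-hour gap → hour 4). It runs from hour 4 to 4 + 6 = hour 10.
Load testing has to wait for integration testing (finishes hour 10, plus 1-hour gap → hour 11); the build (finishes hour 3). The latest of these is hour 11, so load testing runs hour 11 to 11 + 6 = hour 17.
For post-deploy verification: load testing (finishes hour 17, plus 3-hour gap → hour 20); integration testing (finishes hour 10). Taking the maximum gives a start of hour 20, and it finishes at 20 + 3 = hour 23.
All tasks are finished once the last one completes. Finish times: The build at 3, Integration testing at 10, Load testing at 17, Post-deploy verification at 23. The latest is hour 23.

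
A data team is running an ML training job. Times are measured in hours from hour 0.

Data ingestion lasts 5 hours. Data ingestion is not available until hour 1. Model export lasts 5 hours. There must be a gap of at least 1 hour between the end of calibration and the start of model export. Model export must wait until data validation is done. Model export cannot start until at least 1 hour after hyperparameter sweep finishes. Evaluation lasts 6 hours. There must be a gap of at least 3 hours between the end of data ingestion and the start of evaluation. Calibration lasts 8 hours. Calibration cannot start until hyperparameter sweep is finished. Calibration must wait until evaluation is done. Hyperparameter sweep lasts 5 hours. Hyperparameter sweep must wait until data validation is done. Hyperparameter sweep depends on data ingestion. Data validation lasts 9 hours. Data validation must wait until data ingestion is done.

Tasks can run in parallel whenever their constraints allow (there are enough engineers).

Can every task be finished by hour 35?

Data ingestion waits on its own release at hour 1, so it starts at hour 1 and finishes at 1 + 5 = hour 6.
Evaluation cannot begin until data ingestion (finishes hour 6, plus 3-hour gap → hour 9). It runs from hour 9 to 9 + 6 = hour 15.
Data validation cannot begin until data ingestion (finishes hour 6). It runs from hour 6 to 6 + 9 = hour 15.
Hyperparameter sweep cannot start until data validation (finishes hour 15); data ingestion (finishes hour 6). The controlling bound is hour 15, so hyperparameter sweep finishes at 15 + 5 = hour 20.
For calibration: hyperparameter sweep (finishes hour 20); evaluation (finishes hour 15). Taking the maximum gives a start of hour 20, and it finishes at 20 + 8 = hour 28.
Model export cannot start until calibration (finishes hour 28, plus 1-hour gap → hour 29); data validation (finishes hour 15); hyperparameter sweep (finishes hour 20, plus 1-hour gap → hour 21). The controlling bound is hour 29, so model export finishes at 29 + 5 = hour 34.
Every task is finished by hour 34, which is no later than the deadline of 35, so the schedule is feasible.

Yes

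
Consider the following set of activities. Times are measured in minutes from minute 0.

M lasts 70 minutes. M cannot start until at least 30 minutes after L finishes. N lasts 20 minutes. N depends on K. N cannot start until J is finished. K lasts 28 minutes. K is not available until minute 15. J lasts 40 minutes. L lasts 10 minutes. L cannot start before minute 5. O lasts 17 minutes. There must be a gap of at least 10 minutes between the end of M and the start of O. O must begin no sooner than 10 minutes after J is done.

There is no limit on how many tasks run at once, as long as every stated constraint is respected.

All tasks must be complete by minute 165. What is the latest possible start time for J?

N must finish by minute 165; it takes 20 minutes, so it must start by 165 − 20 = minute 145.
O must finish by minute 165; it takes 17 minutes, so it must start by 165 − 17 = minute 148.
J feeds N (must start by minute 145); O (must start by minute 148, minus 10-minute gap → minute 138). Taking the minimum, J must finish by minute 138 and start by 138 − 40 = minute 98.

98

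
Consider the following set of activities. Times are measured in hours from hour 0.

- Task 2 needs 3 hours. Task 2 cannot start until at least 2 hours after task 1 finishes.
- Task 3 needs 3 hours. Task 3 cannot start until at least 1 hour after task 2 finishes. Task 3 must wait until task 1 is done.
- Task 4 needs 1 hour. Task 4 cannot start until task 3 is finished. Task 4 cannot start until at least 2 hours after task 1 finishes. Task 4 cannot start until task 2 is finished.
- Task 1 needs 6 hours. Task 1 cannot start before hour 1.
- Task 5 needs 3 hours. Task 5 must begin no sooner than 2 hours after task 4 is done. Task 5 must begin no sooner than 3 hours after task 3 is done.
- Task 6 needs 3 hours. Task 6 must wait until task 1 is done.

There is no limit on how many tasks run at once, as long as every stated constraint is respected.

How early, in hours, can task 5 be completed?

22

Task 1 waits on its own release at hour 1, so it starts at hour 1 and finishes at 1 + 6 = hour 7.
After task 1 (finishes hour 7, plus 2-hour gap → hour 9), task 2 can start at hour 9 and finishes at hour 12.
Task 3 cannot start until task 2 (finishes hour 12, plus 1-hour gap → hour 13); task 1 (finishes hour 7). The controlling bound is hour 13, so task 3 finishes at 13 + 3 = hour 16.
Task 4 cannot start until task 3 (finishes hour 16); task 1 (finishes hour 7, plus 2-hour gap → hour 9); task 2 (finishes hour 12). The controlling bound is hour 16, so task 4 finishes at 16 + 1 = hour 17.
Task 5 needs all of task 4 (finishes hour 17, plus 2-hour gap → hour 19); task 3 (finishes hour 16, plus 3-hour gap → hour 19). That puts its earliest start at hour 19; it finishes at 19 + 3 = hour 22.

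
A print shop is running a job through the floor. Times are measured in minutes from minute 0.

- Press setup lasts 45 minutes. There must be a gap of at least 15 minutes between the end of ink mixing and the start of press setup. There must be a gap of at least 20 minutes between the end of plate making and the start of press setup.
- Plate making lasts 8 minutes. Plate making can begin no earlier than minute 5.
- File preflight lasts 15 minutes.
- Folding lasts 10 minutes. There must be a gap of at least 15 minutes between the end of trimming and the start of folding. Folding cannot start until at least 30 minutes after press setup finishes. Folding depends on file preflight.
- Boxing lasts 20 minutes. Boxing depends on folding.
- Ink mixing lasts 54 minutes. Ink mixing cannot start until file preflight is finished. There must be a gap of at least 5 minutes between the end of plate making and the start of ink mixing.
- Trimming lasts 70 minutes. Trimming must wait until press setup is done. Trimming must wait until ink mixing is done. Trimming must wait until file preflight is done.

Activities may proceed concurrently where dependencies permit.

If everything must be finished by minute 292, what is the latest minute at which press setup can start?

Nothing follows boxing; the deadline of minute 292 is its only limit. It must start by 292 − 20 = minute 272.
Folding has to be done before boxing (must start by minute 272). That means finishing by minute 272, i.e. starting by 272 − 10 = minute 262.
Trimming has to be done before folding (must start by minute 262, minus 15-minute gap → minute 247). That means finishing by minute 247, i.e. starting by 247 − 70 = minute 177.
Press setup must finish in time for trimming (must start by minute 177); folding (must start by minute 262, minus 30-minute gap → minute 232). The tightest is minute 177, so press setup must start by 177 − 45 = minute 132.

132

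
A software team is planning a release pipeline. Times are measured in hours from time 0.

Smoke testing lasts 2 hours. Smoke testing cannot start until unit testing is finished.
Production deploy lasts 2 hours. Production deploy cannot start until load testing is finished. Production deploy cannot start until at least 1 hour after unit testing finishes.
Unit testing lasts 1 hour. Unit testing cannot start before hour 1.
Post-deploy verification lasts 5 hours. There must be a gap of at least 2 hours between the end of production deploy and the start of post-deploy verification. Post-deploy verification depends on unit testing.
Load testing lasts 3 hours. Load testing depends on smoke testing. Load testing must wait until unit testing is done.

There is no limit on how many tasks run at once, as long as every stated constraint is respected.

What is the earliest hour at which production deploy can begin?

7

Unit testing cannot begin until its own release at hour 1. It runs from hour 1 to 1 + 1 = hour 2.
Smoke testing cannot begin until unit testing (finishes hour 2). It runs from hour 2 to 2 + 2 = hour 4.
For load testing: smoke testing (finishes hour 4); unit testing (finishes hour 2). Taking the maximum gives a start of hour 4, and it finishes at 4 + 3 = hour 7.
Production deploy waits on load testing (finishes hour 7); unit testing (finishes hour 2, plus 1-hour gap → hour 3). The latest of these is hour 7, which is the earliest production deploy can start.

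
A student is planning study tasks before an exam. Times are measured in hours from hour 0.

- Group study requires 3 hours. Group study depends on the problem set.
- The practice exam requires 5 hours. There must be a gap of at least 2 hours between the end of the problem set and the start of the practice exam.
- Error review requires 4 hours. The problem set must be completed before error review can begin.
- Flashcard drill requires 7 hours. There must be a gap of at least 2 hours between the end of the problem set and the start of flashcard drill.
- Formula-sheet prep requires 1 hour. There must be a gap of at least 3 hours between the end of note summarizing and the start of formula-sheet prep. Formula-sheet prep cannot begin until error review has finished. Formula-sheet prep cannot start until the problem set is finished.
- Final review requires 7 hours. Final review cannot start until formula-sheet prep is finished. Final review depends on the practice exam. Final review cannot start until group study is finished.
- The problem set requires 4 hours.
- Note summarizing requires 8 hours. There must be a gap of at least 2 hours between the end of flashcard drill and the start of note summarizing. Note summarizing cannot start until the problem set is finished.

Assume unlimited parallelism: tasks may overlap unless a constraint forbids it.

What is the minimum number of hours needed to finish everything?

Nothing blocks the problem set, so it runs from hour 0 to hour 4.
Group study cannot begin until the problem set (finishes hour 4). It runs from hour 4 to 4 + 3 = hour 7.
After the problem set (finishes hour 4), error review can start at hour 4 and finishes at hour 8.
After the problem set (finishes hour 4, plus 2-hour gap → hour 6), the practice exam can start at hour 6 and finishes at hour 11.
Flashcard drill cannot begin until the problem set (finishes hour 4, plus 2-hour gap → hour 6). It runs from hour 6 to 6 + 7 = hour 13.
Note summarizing cannot start until flashcard drill (finishes hour 13, plus 2-hour gap → hour 15); the problem set (finishes hour 4). The controlling bound is hour 15, so note summarizing finishes at 15 + 8 = hour 23.
Formula-sheet prep needs all of note summarizing (finishes hour 23, plus 3-hour gap → hour 26); error review (finishes hour 8); the problem set (finishes hour 4). That puts its earliest start at hour 26; it finishes at 26 + 1 = hour 27.
For final review: formula-sheet prep (finishes hour 27); the practice exam (finishes hour 11); group study (finishes hour 7). Taking the maximum gives a start of hour 27, and it finishes at 27 + 7 = hour 34.
All tasks are finished once the last one completes. Finish times: The problem set at 4, Flashcard drill at 13, The practice exam at 11, Error review at 8, Group study at 7, Note summarizing at 23, Formula-sheet prep at 27, Final review at 34. The latest is hour 34.

34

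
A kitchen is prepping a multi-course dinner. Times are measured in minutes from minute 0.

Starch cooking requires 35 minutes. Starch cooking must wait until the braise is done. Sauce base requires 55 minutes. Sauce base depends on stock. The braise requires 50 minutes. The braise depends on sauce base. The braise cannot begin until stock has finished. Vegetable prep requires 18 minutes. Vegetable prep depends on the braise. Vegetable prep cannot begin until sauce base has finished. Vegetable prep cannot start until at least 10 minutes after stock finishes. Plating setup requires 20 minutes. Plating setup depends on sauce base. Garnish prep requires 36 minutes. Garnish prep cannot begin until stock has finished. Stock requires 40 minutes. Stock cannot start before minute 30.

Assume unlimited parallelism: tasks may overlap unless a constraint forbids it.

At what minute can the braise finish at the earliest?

175

Stock cannot begin until its own release at minute 30. It runs from minute 30 to 30 + 40 = minute 70.
After stock (finishes minute 70), sauce base can start at minute 70 and finishes at minute 125.
The braise has to wait for sauce base (finishes minute 125); stock (finishes minute 70). The latest of these is minute 125, so the braise runs minute 125 to 125 + 50 = minute 175.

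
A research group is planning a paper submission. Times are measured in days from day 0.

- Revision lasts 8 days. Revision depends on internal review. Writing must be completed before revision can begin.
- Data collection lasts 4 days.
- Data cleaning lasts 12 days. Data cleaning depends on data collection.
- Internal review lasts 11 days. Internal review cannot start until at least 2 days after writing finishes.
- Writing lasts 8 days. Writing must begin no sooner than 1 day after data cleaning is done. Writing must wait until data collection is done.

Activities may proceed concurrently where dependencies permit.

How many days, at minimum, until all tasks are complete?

Data collection has no prerequisites, so it starts at day 0 and finishes at day 4.
After data collection (finishes day 4), data cleaning can start at day 4 and finishes at day 16.
For writing: data cleaning (finishes day 16, plus 1-day gap → day 17); data collection (finishes day 4). Taking the maximum gives a start of day 17, and it finishes at 17 + 8 = day 25.
Internal review cannot begin until writing (finishes day 25, plus 2-day gap → day 27). It runs from day 27 to 27 + 11 = day 38.
For revision: internal review (finishes day 38); writing (finishes day 25). Taking the maximum gives a start of day 38, and it finishes at 38 + 8 = day 46.
All tasks are finished once the last one completes. Finish times: Data collection at 4, Data cleaning at 16, Writing at 25, Internal review at 38, Revision at 46. The latest is day 46.

46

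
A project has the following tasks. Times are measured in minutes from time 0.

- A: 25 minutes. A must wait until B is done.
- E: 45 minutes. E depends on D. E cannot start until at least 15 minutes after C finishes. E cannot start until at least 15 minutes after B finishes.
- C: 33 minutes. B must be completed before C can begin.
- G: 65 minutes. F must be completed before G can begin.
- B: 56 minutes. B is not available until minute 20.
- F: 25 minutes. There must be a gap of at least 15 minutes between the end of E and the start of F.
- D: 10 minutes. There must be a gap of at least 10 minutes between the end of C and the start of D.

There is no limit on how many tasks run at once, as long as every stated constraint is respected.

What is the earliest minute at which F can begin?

B waits on its own release at minute 20, so it starts at minute 20 and finishes at 20 + 56 = minute 76.
C waits on B (finishes minute 76), so it starts at minute 76 and finishes at 76 + 33 = minute 109.
D waits on C (finishes minute 109, plus 10-minute gap → minute 119), so it starts at minute 119 and finishes at 119 + 10 = minute 129.
E has to wait for D (finishes minute 129); C (finishes minute 109, plus 15-minute gap → minute 124); B (finishes minute 76, plus 15-minute gap → minute 91). The latest of these is minute 129, so E runs minute 129 to 129 + 45 = minute 174.
F waits on E (finishes minute 174, plus 15-minute gap → minute 189), so the earliest it can start is minute 189.

189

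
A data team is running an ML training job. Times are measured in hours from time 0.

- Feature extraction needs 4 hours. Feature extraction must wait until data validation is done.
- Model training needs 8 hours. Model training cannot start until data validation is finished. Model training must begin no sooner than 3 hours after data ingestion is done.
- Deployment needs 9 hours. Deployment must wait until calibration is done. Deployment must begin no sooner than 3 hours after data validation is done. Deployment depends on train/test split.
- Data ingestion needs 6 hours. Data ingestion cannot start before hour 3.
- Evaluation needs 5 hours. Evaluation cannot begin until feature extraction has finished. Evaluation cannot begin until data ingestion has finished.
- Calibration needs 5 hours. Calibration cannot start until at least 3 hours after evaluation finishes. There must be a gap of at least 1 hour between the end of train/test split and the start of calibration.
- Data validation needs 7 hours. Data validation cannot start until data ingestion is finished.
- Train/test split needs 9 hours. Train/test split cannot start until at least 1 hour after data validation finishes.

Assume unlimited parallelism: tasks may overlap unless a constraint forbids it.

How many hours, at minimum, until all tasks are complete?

42

After its own release at hour 3, data ingestion can start at hour 3 and finishes at hour 9.
Data validation waits on data ingestion (finishes hour 9), so it starts at hour 9 and finishes at 9 + 7 = hour 16.
Model training cannot start until data validation (finishes hour 16); data ingestion (finishes hour 9, plus 3-hour gap → hour 12). The controlling bound is hour 16, so model training finishes at 16 + 8 = hour 24.
After data validation (finishes hour 16, plus 1-hour gap → hour 17), train/test split can start at hour 17 and finishes at hour 26.
After data validation (finishes hour 16), feature extraction can start at hour 16 and finishes at hour 20.
Evaluation needs all of feature extraction (finishes hour 20); data ingestion (finishes hour 9). That puts its earliest start at hour 20; it finishes at 20 + 5 = hour 25.
Calibration has to wait for evaluation (finishes hour 25, plus 3-hour gap → hour 28); train/test split (finishes hour 26, plus 1-hour gap → hour 27). The latest of these is hour 28, so calibration runs hour 28 to 28 + 5 = hour 33.
Deployment needs all of calibration (finishes hour 33); data validation (finishes hour 16, plus 3-hour gap → hour 19); train/test split (finishes hour 26). That puts its earliest start at hour 33; it finishes at 33 + 9 = hour 42.
All tasks are finished once the last one completes. Finish times: Data ingestion at 9, Data validation at 16, Feature extraction at 20, Train/test split at 26, Model training at 24, Evaluation at 25, Calibration at 33, Deployment at 42. The latest is hour 42.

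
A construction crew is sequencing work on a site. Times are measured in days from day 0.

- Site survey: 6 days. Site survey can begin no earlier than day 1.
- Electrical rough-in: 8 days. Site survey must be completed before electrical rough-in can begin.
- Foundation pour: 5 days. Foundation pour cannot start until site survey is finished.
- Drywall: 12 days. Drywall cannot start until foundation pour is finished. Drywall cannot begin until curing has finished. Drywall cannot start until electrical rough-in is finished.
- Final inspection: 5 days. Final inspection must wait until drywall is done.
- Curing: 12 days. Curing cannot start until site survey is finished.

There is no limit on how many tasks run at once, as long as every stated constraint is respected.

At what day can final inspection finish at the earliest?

After its own release at day 1, site survey can start at day 1 and finishes at day 7.
Electrical rough-in cannot begin until site survey (finishes day 7). It runs from day 7 to 7 + 8 = day 15.
After site survey (finishes day 7), curing can start at day 7 and finishes at day 19.
Foundation pour cannot begin until site survey (finishes day 7). It runs from day 7 to 7 + 5 = day 12.
Drywall needs all of foundation pour (finishes day 12); curing (finishes day 19); electrical rough-in (finishes day 15). That puts its earliest start at day 19; it finishes at 19 + 12 = day 31.
Final inspection cannot begin until drywall (finishes day 31). It runs from day 31 to 31 + 5 = day 36.

36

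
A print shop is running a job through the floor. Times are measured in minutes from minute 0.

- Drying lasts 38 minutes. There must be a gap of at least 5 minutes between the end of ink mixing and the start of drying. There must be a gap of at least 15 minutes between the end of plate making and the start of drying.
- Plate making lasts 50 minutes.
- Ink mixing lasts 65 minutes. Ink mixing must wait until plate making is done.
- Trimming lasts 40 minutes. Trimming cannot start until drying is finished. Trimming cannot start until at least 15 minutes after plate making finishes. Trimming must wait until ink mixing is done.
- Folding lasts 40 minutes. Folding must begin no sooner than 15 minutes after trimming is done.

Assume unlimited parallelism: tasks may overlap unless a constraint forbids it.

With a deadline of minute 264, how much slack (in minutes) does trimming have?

Nothing blocks plate making, so it runs from minute 0 to minute 50.
After plate making (finishes minute 50), ink mixing can start at minute 50 and finishes at minute 115.
For drying: ink mixing (finishes minute 115, plus 5-minute gap → minute 120); plate making (finishes minute 50, plus 15-minute gap → minute 65). Taking the maximum gives a start of minute 120, and it finishes at 120 + 38 = minute 158.
Trimming needs all of drying (finishes minute 158); plate making (finishes minute 50, plus 15-minute gap → minute 65); ink mixing (finishes minute 115). That puts its earliest start at minute 158; it finishes at 158 + 40 = minute 198.

Working backward from the deadline:
Folding must finish by minute 264; it takes 40 minutes, so it must start by 264 − 40 = minute 224.
Since folding (must start by minute 224, minus 15-minute gap → minute 209) depends on it, trimming must finish by minute 209. Backing off its 40-minute duration gives a latest start of minute 169.
So trimming can start as early as minute 158 and as late as minute 169, giving 169 − 158 = 11 minutes of slack.

11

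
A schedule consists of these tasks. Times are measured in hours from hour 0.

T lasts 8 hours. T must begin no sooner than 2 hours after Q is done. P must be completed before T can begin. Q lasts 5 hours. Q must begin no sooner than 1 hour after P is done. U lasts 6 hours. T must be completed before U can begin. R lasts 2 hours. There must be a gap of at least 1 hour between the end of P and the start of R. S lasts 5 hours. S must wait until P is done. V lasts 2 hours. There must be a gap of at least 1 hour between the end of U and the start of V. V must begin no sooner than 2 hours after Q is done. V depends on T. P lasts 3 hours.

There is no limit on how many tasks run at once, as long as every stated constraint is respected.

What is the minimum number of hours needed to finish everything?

28

Nothing blocks P, so it runs from hour 0 to hour 3.
S cannot begin until P (finishes hour 3). It runs from hour 3 to 3 + 5 = hour 8.
R waits on P (finishes hour 3, plus 1-hour gap → hour 4), so it starts at hour 4 and finishes at 4 + 2 = hour 6.
Q waits on P (finishes hour 3, plus 1-hour gap → hour 4), so it starts at hour 4 and finishes at 4 + 5 = hour 9.
T cannot start until Q (finishes hour 9, plus 2-hour gap → hour 11); P (finishes hour 3). The controlling bound is hour 11, so T finishes at 11 + 8 = hour 19.
U cannot begin until T (finishes hour 19). It runs from hour 19 to 19 + 6 = hour 25.
V has to wait for U (finishes hour 25, plus 1-hour gap → hour 26); Q (finishes hour 9, plus 2-hour gap → hour 11); T (finishes hour 19). The latest of these is hour 26, so V runs hour 26 to 26 + 2 = hour 28.
All tasks are finished once the last one completes. Finish times: P at 3, Q at 9, R at 6, S at 8, T at 19, U at 25, V at 28. The latest is hour 28.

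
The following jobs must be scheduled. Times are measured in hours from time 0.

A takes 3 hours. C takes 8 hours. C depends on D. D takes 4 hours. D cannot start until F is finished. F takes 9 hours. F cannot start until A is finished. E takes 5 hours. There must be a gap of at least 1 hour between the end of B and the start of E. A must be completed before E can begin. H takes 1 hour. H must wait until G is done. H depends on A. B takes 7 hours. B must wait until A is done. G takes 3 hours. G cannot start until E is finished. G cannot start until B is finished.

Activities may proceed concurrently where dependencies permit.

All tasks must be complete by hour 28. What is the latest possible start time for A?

To finish by hour 28, H (duration 1) must start no later than hour 27.
G must finish before H (must start by hour 27). With a 3-hour duration, G must start by 27 − 3 = hour 24.
Since G (must start by hour 24) depends on it, E must finish by hour 24. Backing off its 5-hour duration gives a latest start of hour 19.
For B: E (must start by hour 19, minus 1-hour gap → hour 18); G (must start by hour 24). The most restrictive is hour 18; with a 7-hour duration, B must start by hour 11.
To finish by hour 28, C (duration 8) must start no later than hour 20.
D feeds into C (must start by hour 20); so D must finish by hour 20 and therefore start by hour 16.
F must finish before D (must start by hour 16). With a 9-hour duration, F must start by 16 − 9 = hour 7.
A feeds B (must start by hour 11); E (must start by hour 19); F (must start by hour 7); H (must start by hour 27). Taking the minimum, A must finish by hour 7 and start by 7 − 3 = hour 4.

4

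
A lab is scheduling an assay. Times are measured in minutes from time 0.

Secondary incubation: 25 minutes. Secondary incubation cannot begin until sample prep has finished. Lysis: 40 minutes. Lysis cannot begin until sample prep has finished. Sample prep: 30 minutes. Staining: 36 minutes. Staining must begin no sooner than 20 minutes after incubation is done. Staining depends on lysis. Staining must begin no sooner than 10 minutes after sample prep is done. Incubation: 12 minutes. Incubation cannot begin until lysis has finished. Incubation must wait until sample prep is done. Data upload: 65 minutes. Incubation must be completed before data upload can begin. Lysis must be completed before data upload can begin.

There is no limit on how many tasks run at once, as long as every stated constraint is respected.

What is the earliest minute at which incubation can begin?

70

Sample prep has no prerequisites, so it starts at minute 0 and finishes at minute 30.
Lysis cannot begin until sample prep (finishes minute 30). It runs from minute 30 to 30 + 40 = minute 70.
Incubation waits on lysis (finishes minute 70); sample prep (finishes minute 30). The latest of these is minute 70, which is the earliest incubation can start.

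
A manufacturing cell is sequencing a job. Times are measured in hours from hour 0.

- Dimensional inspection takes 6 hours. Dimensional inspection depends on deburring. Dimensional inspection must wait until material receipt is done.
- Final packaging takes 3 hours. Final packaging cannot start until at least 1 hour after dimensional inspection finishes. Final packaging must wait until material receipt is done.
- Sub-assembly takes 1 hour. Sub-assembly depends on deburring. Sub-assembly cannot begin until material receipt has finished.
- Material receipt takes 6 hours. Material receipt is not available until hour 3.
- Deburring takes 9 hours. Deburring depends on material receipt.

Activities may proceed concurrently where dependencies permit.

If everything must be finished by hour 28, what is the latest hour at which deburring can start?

9

To finish by hour 28, final packaging (duration 3) must start no later than hour 25.
Dimensional inspection must finish before final packaging (must start by hour 25, minus 1-hour gap → hour 24). With a 6-hour duration, dimensional inspection must start by 24 − 6 = hour 18.
Nothing follows sub-assembly; the deadline of hour 28 is its only limit. It must start by 28 − 1 = hour 27.
Deburring must finish in time for dimensional inspection (must start by hour 18); sub-assembly (must start by hour 27). The tightest is hour 18, so deburring must start by 18 − 9 = hour 9.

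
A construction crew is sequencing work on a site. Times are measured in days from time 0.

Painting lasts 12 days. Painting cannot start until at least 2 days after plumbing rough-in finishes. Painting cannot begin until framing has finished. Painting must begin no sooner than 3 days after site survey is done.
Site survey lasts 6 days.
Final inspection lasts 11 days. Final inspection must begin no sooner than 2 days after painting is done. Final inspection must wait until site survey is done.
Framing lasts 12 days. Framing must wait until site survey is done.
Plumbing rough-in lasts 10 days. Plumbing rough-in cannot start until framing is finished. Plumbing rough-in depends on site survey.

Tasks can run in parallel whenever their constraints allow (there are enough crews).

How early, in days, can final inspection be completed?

55

Nothing blocks site survey, so it runs from day 0 to day 6.
After site survey (finishes day 6), framing can start at day 6 and finishes at day 18.
Plumbing rough-in needs all of framing (finishes day 18); site survey (finishes day 6). That puts its earliest start at day 18; it finishes at 18 + 10 = day 28.
Painting cannot start until plumbing rough-in (finishes day 28, plus 2-day gap → day 30); framing (finishes day 18); site survey (finishes day 6, plus 3-day gap → day 9). The controlling bound is day 30, so painting finishes at 30 + 12 = day 42.
For final inspection: painting (finishes day 42, plus 2-day gap → day 44); site survey (finishes day 6). Taking the maximum gives a start of day 44, and it finishes at 44 + 11 = day 55.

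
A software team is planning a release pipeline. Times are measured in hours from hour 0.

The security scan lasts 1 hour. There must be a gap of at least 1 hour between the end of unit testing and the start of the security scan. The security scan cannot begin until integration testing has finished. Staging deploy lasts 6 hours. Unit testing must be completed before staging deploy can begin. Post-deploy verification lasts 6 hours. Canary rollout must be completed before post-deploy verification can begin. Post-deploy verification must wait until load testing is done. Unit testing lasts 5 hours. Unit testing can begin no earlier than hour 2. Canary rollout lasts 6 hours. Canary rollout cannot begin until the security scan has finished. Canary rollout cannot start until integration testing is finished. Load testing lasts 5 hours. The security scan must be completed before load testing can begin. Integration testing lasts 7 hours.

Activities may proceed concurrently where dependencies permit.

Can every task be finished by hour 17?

No

Integration testing can start immediately at hour 0; it finishes at hour 7.
After its own release at hour 2, unit testing can start at hour 2 and finishes at hour 7.
After unit testing (finishes hour 7), staging deploy can start at hour 7 and finishes at hour 13.
The security scan has to wait for unit testing (finishes hour 7, plus 1-hour gap → hour 8); integration testing (finishes hour 7). The latest of these is hour 8, so the security scan runs hour 8 to 8 + 1 = hour 9.
Load testing cannot begin until the security scan (finishes hour 9). It runs from hour 9 to 9 + 5 = hour 14.
For canary rollout: the security scan (finishes hour 9); integration testing (finishes hour 7). Taking the maximum gives a start of hour 9, and it finishes at 9 + 6 = hour 15.
Post-deploy verification has to wait for canary rollout (finishes hour 15); load testing (finishes hour 14). The latest of these is hour 15, so post-deploy verification runs hour 15 to 15 + 6 = hour 21.
The earliest everything can be done is hour 21, which is after the deadline of 17, so it is not possible.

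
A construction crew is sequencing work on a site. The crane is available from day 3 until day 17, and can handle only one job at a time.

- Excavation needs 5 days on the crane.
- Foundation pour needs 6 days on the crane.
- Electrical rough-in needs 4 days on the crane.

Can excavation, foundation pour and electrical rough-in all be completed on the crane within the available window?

The crane window is 17 − 3 = 14 days.
Running back to back, the jobs need 5 + 6 + 4 = 15 days on the crane.
Since 15 > 14, they cannot all fit.

No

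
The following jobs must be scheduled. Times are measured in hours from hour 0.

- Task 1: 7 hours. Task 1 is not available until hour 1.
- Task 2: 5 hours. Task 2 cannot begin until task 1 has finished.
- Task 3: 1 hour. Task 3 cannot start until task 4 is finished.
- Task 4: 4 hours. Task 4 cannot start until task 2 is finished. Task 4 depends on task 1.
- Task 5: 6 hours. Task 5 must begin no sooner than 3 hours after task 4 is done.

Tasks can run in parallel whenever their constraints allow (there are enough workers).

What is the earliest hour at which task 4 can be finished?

17

Task 1 waits on its own release at hour 1, so it starts at hour 1 and finishes at 1 + 7 = hour 8.
After task 1 (finishes hour 8), task 2 can start at hour 8 and finishes at hour 13.
Task 4 needs all of task 2 (finishes hour 13); task 1 (finishes hour 8). That puts its earliest start at hour 13; it finishes at 13 + 4 = hour 17.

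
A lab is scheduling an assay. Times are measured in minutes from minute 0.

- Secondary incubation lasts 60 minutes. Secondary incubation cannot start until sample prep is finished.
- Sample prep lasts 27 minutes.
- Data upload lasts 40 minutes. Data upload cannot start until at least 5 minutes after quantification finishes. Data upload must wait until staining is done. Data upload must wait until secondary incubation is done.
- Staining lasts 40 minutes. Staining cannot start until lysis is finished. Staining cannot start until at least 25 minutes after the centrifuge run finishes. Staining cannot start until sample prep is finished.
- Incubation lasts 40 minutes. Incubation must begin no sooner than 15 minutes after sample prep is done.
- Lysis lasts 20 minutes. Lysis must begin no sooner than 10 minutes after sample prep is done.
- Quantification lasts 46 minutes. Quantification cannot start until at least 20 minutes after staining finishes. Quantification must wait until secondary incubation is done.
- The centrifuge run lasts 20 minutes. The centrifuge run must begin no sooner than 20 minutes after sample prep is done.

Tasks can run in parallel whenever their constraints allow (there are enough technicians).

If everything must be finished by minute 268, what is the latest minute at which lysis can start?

Data upload must finish by minute 268; it takes 40 minutes, so it must start by 268 − 40 = minute 228.
Quantification has to be done before data upload (must start by minute 228, minus 5-minute gap → minute 223). That means finishing by minute 223, i.e. starting by 223 − 46 = minute 177.
For staining: quantification (must start by minute 177, minus 20-minute gap → minute 157); data upload (must start by minute 228). The most restrictive is minute 157; with a 40-minute duration, staining must start by minute 117.
Lysis must finish before staining (must start by minute 117). With a 20-minute duration, lysis must start by 117 − 20 = minute 97.

97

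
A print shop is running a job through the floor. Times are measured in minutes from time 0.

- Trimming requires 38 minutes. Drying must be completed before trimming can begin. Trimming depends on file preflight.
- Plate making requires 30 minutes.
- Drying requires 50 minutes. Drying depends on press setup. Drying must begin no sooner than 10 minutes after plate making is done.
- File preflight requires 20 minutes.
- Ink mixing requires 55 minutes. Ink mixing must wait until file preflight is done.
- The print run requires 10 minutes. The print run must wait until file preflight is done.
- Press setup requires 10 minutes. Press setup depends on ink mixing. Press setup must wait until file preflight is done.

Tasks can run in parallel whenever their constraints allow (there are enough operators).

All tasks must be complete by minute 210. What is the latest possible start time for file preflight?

Nothing follows trimming; the deadline of minute 210 is its only limit. It must start by 210 − 38 = minute 172.
Since trimming (must start by minute 172) depends on it, drying must finish by minute 172. Backing off its 50-minute duration gives a latest start of minute 122.
Press setup feeds into drying (must start by minute 122); so press setup must finish by minute 122 and therefore start by minute 112.
Ink mixing feeds into press setup (must start by minute 112); so ink mixing must finish by minute 112 and therefore start by minute 57.
The print run must finish by minute 210; it takes 10 minutes, so it must start by 210 − 10 = minute 200.
For file preflight: ink mixing (must start by minute 57); press setup (must start by minute 112); the print run (must start by minute 200); trimming (must start by minute 172). The most restrictive is minute 57; with a 20-minute duration, file preflight must start by minute 37.

37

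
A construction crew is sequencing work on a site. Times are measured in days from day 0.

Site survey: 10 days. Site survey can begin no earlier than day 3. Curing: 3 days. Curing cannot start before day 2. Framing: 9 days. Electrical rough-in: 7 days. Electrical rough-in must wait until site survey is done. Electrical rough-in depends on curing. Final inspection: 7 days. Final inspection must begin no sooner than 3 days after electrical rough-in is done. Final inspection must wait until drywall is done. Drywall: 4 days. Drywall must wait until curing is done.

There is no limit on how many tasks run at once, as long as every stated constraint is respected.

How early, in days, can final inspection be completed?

30

After its own release at day 2, curing can start at day 2 and finishes at day 5.
Drywall waits on curing (finishes day 5), so it starts at day 5 and finishes at 5 + 4 = day 9.
Site survey cannot begin until its own release at day 3. It runs from day 3 to 3 + 10 = day 13.
Electrical rough-in cannot start until site survey (finishes day 13); curing (finishes day 5). The controlling bound is day 13, so electrical rough-in finishes at 13 + 7 = day 20.
Final inspection cannot start until electrical rough-in (finishes day 20, plus 3-day gap → day 23); drywall (finishes day 9). The controlling bound is day 23, so final inspection finishes at 23 + 7 = day 30.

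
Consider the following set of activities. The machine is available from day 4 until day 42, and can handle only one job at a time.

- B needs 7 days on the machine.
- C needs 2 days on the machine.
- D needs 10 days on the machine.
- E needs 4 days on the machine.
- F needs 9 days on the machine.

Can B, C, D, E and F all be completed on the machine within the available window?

Yes

The machine window is 42 − 4 = 38 days.
Running back to back, the jobs need 7 + 2 + 10 + 4 + 9 = 32 days on the machine.
Since 32 ≤ 38, they fit within the window.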